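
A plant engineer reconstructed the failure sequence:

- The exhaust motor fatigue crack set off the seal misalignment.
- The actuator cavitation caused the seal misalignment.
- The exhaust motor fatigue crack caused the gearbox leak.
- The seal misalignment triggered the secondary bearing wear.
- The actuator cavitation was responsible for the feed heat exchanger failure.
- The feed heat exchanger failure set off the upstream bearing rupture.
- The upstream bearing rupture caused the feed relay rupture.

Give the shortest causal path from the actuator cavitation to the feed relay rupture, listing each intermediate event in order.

the actuator cavitation → the feed heat exchanger failure
the feed heat exchanger failure → the upstream bearing rupture
the upstream bearing rupture → the feed relay rupture
Length: 3 steps.

the actuator cavitation → the feed heat exchanger failure → the upstream bearing rupture → the feed relay rupture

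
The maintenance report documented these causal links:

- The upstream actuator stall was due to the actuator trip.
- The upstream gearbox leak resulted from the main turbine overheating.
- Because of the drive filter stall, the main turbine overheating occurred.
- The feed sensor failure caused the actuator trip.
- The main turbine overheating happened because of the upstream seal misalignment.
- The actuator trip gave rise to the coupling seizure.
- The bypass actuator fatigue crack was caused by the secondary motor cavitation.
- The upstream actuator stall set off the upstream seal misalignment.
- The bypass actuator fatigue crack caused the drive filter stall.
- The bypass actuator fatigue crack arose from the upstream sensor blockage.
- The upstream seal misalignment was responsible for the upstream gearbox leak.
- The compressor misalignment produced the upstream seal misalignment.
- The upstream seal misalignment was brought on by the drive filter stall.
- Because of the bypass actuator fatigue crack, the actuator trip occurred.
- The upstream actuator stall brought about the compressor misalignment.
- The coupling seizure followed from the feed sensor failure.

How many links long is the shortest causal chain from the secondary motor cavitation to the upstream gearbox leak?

Shortest chain: the secondary motor cavitation → the bypass actuator fatigue crack → the drive filter stall → the upstream seal misalignment → the upstream gearbox leak.

4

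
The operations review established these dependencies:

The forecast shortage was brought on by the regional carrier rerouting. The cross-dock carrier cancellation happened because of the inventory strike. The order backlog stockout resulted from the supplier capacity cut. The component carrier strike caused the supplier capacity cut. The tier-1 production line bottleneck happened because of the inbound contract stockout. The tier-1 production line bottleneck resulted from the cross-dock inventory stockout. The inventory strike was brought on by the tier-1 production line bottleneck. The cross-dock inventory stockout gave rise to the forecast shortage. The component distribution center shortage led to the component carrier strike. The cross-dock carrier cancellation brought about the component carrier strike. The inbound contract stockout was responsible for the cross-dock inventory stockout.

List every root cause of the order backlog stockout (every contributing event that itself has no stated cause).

Tracing upstream from the order backlog stockout: the order backlog stockout ← the supplier capacity cut ← the component carrier strike ← the cross-dock carrier cancellation ← the inventory strike ← the tier-1 production line bottleneck ← the inbound contract stockout.
A separate upstream branch: the order backlog stockout ← the supplier capacity cut ← the component carrier strike ← the component distribution center shortage.
Each of those chain origins has no stated cause.

the component distribution center shortage, the inbound contract stockout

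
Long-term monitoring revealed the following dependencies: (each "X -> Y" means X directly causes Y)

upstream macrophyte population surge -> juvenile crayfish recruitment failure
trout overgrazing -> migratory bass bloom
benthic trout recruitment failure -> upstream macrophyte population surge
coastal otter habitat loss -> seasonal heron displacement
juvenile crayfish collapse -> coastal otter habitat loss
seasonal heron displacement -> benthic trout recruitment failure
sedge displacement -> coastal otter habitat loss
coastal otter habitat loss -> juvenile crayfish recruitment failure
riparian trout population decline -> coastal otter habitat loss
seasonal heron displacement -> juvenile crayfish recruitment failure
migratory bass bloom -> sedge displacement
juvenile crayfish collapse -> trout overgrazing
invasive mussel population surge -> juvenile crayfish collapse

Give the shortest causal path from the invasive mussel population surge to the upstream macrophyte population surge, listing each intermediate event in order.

the invasive mussel population surge → the juvenile crayfish collapse → the coastal otter habitat loss → the seasonal heron displacement → the benthic trout recruitment failure → the upstream macrophyte population surge

the invasive mussel population surge → the juvenile crayfish collapse
the juvenile crayfish collapse → the coastal otter habitat loss
the coastal otter habitat loss → the seasonal heron displacement
the seasonal heron displacement → the benthic trout recruitment failure
the benthic trout recruitment failure → the upstream macrophyte population surge
Length: 5 steps.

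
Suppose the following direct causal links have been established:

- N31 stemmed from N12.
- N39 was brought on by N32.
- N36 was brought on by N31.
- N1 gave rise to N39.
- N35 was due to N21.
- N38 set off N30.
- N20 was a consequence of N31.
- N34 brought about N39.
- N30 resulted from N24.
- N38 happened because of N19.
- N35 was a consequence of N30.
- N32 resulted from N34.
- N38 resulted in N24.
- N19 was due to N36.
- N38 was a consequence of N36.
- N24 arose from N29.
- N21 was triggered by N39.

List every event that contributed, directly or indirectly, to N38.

N12, N19, N31, N36

Immediate causes of N38: N36, N19.
Further upstream: N12, N31.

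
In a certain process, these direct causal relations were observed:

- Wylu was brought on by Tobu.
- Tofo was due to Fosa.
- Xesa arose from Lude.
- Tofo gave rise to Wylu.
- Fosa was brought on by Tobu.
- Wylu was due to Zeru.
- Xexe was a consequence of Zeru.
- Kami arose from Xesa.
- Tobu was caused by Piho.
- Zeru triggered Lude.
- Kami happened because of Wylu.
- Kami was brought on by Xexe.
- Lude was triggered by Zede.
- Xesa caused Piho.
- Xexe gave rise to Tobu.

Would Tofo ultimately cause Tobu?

Tofo leads to Wylu, Kami; Tobu is not among them.

No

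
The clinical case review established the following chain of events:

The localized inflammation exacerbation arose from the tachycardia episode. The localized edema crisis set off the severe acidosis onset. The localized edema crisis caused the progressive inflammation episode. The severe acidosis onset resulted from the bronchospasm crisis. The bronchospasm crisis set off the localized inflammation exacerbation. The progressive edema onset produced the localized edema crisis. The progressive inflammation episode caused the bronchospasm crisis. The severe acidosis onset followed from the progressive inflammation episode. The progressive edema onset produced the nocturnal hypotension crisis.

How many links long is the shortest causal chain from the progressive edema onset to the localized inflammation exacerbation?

Shortest chain: the progressive edema onset → the localized edema crisis → the progressive inflammation episode → the bronchospasm crisis → the localized inflammation exacerbation.

4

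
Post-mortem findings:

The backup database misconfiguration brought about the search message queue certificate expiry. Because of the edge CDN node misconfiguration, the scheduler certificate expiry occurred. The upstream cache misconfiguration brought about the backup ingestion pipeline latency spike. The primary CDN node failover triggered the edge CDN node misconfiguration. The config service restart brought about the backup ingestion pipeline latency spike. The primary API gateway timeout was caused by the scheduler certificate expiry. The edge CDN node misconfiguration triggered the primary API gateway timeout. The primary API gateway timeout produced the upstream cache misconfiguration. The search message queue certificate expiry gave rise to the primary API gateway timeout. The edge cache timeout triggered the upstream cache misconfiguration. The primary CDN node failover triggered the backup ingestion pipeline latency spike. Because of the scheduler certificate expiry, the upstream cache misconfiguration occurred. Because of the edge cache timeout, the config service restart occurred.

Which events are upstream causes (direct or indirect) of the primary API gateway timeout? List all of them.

Immediate causes of the primary API gateway timeout: the search message queue certificate expiry, the edge CDN node misconfiguration, the scheduler certificate expiry.
Further upstream: the backup database misconfiguration, the primary CDN node failover.

the backup database misconfiguration, the edge CDN node misconfiguration, the primary CDN node failover, the scheduler certificate expiry, the search message queue certificate expiry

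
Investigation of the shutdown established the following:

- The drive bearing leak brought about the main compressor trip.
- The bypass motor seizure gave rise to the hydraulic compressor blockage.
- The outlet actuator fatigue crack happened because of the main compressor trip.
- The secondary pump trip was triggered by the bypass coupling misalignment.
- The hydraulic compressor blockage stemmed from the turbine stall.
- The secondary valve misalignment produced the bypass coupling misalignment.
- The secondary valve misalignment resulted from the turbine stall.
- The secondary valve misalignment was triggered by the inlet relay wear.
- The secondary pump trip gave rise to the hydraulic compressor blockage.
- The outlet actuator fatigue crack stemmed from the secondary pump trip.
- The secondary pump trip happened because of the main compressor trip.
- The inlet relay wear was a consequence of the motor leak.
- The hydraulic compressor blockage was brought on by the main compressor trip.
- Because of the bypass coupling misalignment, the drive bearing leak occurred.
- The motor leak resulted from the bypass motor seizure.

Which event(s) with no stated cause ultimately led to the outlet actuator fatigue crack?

Tracing upstream from the outlet actuator fatigue crack: the outlet actuator fatigue crack ← the secondary pump trip ← the bypass coupling misalignment ← the secondary valve misalignment ← the inlet relay wear ← the motor leak ← the bypass motor seizure.
A separate upstream branch: the outlet actuator fatigue crack ← the secondary pump trip ← the bypass coupling misalignment ← the secondary valve misalignment ← the turbine stall.
Each of those chain origins has no stated cause.

the bypass motor seizure, the turbine stall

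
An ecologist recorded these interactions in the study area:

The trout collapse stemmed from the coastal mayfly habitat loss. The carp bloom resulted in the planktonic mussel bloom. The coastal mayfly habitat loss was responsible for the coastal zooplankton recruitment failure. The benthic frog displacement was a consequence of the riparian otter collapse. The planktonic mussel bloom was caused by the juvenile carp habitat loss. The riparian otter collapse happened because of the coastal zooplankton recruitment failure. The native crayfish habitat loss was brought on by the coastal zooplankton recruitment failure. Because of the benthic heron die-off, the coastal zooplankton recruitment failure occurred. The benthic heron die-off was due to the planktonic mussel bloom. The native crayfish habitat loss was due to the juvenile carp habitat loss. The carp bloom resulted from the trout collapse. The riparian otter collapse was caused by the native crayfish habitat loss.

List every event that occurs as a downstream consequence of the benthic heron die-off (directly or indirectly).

the benthic frog displacement, the coastal zooplankton recruitment failure, the native crayfish habitat loss, the riparian otter collapse

Direct effects: the coastal zooplankton recruitment failure.
2 steps out: the native crayfish habitat loss, the riparian otter collapse.
3 steps out: the benthic frog displacement.
Not reachable from it: the coastal mayfly habitat loss, the trout collapse, the carp bloom, the juvenile carp habitat loss, the planktonic mussel bloom.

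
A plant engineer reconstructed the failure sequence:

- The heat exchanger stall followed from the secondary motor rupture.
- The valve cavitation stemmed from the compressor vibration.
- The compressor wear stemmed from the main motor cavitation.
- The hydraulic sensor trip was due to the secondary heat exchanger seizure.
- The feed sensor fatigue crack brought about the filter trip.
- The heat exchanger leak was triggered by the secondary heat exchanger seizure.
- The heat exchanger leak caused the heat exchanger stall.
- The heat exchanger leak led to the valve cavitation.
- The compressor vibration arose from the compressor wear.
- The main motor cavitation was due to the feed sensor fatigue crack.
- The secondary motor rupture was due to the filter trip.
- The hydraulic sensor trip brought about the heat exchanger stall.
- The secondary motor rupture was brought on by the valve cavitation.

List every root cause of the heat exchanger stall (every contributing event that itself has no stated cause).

the feed sensor fatigue crack, the secondary heat exchanger seizure

Tracing upstream from the heat exchanger stall: the heat exchanger stall ← the heat exchanger leak ← the secondary heat exchanger seizure.
A separate upstream branch: the heat exchanger stall ← the secondary motor rupture ← the filter trip ← the feed sensor fatigue crack.
Each of those chain origins has no stated cause.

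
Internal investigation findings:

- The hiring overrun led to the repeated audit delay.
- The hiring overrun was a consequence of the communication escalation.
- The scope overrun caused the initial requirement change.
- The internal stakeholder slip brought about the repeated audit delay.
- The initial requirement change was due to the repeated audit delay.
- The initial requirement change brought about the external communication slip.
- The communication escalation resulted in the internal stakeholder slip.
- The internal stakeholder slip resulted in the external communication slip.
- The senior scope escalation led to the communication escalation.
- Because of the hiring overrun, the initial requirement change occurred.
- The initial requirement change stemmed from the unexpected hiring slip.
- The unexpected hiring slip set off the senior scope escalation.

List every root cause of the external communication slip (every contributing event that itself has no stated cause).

Tracing upstream from the external communication slip: the external communication slip ← the initial requirement change ← the unexpected hiring slip.
A separate upstream branch: the external communication slip ← the initial requirement change ← the scope overrun.
Each of those chain origins has no stated cause.

the scope overrun, the unexpected hiring slip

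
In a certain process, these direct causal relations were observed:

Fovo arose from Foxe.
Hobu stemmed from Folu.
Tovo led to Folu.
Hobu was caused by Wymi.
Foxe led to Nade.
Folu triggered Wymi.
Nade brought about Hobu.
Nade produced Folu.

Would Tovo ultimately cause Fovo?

No

Tovo leads to Folu, Wymi, Hobu; Fovo is not among them.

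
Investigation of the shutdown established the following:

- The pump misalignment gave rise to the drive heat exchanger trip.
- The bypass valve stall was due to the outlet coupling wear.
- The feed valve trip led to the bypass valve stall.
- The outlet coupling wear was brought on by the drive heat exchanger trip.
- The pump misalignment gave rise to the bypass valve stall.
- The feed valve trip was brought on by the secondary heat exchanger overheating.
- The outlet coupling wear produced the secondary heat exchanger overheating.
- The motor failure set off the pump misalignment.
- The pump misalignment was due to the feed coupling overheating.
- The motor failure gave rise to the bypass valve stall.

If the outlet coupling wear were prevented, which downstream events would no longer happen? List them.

the feed valve trip, the secondary heat exchanger overheating

Downstream of the outlet coupling wear: the secondary heat exchanger overheating, the feed valve trip, the bypass valve stall.
Of those, still caused via another path: the bypass valve stall.
The remainder have no surviving cause.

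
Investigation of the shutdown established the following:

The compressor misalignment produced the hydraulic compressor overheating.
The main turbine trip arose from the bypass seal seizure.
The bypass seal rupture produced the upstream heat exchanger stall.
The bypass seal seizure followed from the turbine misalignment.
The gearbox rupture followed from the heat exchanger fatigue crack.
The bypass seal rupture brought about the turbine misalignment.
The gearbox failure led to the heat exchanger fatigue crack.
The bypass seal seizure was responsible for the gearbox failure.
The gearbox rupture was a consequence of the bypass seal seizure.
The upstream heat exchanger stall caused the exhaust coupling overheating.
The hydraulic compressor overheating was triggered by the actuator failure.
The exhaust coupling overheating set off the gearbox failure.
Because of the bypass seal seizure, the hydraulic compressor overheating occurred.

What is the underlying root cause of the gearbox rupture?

Tracing upstream from the gearbox rupture: the gearbox rupture ← the bypass seal seizure ← the turbine misalignment ← the bypass seal rupture.
The bypass seal rupture has no stated cause, so it is the root.

the bypass seal rupture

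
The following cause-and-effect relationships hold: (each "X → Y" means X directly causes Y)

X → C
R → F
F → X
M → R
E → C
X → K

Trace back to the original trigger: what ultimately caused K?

Tracing upstream from K: K ← X ← F ← R ← M.
M has no stated cause, so it is the root.

M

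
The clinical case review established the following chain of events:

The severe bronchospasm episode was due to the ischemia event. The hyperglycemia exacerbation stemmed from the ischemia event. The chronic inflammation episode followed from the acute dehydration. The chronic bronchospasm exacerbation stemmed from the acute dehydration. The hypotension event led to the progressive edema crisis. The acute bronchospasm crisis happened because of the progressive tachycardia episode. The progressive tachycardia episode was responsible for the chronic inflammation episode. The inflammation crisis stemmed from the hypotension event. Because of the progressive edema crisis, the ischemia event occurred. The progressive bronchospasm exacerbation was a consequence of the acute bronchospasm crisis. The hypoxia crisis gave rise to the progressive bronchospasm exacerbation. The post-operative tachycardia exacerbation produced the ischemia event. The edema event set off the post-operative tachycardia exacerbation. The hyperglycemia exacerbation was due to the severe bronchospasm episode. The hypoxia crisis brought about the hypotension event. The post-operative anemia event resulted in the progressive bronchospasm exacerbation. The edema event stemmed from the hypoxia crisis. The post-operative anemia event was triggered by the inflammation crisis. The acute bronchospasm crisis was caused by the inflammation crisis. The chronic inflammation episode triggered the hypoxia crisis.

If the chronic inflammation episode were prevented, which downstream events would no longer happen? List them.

Downstream of the chronic inflammation episode: the hypoxia crisis, the edema event, the hypotension event, the progressive edema crisis, the inflammation crisis, the post-operative tachycardia exacerbation, the ischemia event, the post-operative anemia event, the severe bronchospasm episode, the hyperglycemia exacerbation, the acute bronchospasm crisis, the progressive bronchospasm exacerbation.
Of those, still caused via another path: the acute bronchospasm crisis, the progressive bronchospasm exacerbation.
The remainder have no surviving cause.

the edema event, the hyperglycemia exacerbation, the hypotension event, the hypoxia crisis, the inflammation crisis, the ischemia event, the post-operative anemia event, the post-operative tachycardia exacerbation, the progressive edema crisis, the severe bronchospasm episode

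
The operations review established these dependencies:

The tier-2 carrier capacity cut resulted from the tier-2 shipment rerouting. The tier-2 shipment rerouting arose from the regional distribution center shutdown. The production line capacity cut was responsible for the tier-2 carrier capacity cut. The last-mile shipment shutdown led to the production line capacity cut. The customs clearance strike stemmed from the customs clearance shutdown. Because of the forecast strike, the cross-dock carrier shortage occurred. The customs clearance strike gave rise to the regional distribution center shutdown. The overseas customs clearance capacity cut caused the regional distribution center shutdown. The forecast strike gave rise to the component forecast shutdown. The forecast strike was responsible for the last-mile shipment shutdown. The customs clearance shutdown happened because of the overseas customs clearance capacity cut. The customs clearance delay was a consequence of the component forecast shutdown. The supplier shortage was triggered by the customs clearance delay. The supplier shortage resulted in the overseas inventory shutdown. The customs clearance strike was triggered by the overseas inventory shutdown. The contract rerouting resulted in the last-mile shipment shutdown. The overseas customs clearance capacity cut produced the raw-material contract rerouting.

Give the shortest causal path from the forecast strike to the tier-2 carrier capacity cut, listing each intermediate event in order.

the forecast strike → the last-mile shipment shutdown → the production line capacity cut → the tier-2 carrier capacity cut

the forecast strike → the last-mile shipment shutdown
the last-mile shipment shutdown → the production line capacity cut
the production line capacity cut → the tier-2 carrier capacity cut
Length: 3 steps.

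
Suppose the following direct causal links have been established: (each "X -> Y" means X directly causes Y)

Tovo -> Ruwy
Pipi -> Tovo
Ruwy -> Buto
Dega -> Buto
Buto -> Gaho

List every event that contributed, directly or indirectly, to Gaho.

Immediate cause of Gaho: Buto.
Further upstream: Pipi, Tovo, Ruwy, Dega.

Buto, Dega, Pipi, Ruwy, Tovo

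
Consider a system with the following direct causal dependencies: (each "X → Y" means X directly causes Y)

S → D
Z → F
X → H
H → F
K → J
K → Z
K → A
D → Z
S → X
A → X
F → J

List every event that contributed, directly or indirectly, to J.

A, D, F, H, K, S, X, Z

Immediate causes of J: K, F.
Further upstream: A, S, X, H, D, Z.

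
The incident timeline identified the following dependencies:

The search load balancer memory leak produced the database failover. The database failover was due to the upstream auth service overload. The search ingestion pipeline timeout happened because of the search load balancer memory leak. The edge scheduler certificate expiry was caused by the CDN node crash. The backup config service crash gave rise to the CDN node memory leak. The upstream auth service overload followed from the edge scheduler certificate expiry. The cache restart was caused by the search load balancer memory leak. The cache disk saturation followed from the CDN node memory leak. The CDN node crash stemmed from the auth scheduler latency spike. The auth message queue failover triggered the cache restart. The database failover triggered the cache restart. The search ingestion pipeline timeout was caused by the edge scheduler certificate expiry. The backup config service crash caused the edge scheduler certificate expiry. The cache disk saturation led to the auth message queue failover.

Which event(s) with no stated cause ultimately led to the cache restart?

the auth scheduler latency spike, the backup config service crash, the search load balancer memory leak

Tracing upstream from the cache restart: the cache restart ← the database failover ← the upstream auth service overload ← the edge scheduler certificate expiry ← the CDN node crash ← the auth scheduler latency spike.
A separate upstream branch: the cache restart ← the auth message queue failover ← the cache disk saturation ← the CDN node memory leak ← the backup config service crash.
A separate upstream branch: the cache restart ← the search load balancer memory leak.
Each of those chain origins has no stated cause.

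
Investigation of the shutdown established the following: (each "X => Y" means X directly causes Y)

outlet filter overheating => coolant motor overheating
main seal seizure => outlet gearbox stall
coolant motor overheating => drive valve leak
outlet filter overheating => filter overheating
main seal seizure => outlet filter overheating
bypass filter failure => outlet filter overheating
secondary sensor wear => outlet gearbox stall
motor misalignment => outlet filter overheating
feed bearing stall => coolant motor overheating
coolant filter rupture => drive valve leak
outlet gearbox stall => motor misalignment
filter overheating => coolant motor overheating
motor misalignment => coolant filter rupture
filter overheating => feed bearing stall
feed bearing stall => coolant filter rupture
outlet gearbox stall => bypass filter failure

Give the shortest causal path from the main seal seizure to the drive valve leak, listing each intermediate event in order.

the main seal seizure → the outlet filter overheating → the coolant motor overheating → the drive valve leak

the main seal seizure → the outlet filter overheating
the outlet filter overheating → the coolant motor overheating
the coolant motor overheating → the drive valve leak
Length: 3 steps.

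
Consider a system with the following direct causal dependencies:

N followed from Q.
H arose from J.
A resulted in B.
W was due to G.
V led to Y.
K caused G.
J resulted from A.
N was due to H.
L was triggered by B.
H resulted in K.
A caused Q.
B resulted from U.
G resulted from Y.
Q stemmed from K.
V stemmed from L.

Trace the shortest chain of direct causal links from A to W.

A → J → H → K → G → W

A → J
J → H
H → K
K → G
G → W
Length: 5 steps.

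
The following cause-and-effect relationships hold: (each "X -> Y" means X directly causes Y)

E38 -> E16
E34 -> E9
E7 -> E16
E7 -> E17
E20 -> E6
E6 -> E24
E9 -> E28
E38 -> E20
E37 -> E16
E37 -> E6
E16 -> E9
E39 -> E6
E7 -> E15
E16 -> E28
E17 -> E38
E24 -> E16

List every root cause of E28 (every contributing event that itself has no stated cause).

Tracing upstream from E28: E28 ← E16 ← E7.
A separate upstream branch: E28 ← E16 ← E24 ← E6 ← E39.
A separate upstream branch: E28 ← E16 ← E37.
A separate upstream branch: E28 ← E9 ← E34.
Each of those chain origins has no stated cause.

E34, E37, E39, E7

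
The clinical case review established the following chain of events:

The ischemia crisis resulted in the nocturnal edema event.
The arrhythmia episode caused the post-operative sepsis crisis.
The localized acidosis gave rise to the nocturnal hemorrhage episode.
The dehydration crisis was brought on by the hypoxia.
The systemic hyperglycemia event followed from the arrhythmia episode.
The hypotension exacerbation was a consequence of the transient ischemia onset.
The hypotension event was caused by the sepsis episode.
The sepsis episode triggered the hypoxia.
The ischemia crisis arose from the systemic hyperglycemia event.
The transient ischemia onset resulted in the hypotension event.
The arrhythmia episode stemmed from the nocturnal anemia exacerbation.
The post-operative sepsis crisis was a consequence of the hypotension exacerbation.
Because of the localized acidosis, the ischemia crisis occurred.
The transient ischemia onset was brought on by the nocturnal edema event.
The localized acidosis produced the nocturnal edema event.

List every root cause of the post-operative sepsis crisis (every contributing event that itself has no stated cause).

Tracing upstream from the post-operative sepsis crisis: the post-operative sepsis crisis ← the arrhythmia episode ← the nocturnal anemia exacerbation.
A separate upstream branch: the post-operative sepsis crisis ← the hypotension exacerbation ← the transient ischemia onset ← the nocturnal edema event ← the localized acidosis.
Each of those chain origins has no stated cause.

the localized acidosis, the nocturnal anemia exacerbation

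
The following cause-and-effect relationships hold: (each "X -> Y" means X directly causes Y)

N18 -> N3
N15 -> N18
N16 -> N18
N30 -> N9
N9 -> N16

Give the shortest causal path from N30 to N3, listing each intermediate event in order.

N30 → N9
N9 → N16
N16 → N18
N18 → N3
Length: 4 steps.

N30 → N9 → N16 → N18 → N3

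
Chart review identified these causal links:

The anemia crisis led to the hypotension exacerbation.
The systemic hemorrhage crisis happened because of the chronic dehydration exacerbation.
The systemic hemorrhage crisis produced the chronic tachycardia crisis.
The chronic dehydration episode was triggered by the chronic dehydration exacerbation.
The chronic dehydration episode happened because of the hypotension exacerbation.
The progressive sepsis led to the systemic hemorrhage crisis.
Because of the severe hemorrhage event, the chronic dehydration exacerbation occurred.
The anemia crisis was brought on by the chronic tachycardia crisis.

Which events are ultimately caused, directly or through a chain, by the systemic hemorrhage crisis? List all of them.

Direct effects: the chronic tachycardia crisis.
2 steps out: the anemia crisis.
3 steps out: the hypotension exacerbation.
4 steps out: the chronic dehydration episode.
Not reachable from it: the severe hemorrhage event, the chronic dehydration exacerbation, the progressive sepsis.

the anemia crisis, the chronic dehydration episode, the chronic tachycardia crisis, the hypotension exacerbation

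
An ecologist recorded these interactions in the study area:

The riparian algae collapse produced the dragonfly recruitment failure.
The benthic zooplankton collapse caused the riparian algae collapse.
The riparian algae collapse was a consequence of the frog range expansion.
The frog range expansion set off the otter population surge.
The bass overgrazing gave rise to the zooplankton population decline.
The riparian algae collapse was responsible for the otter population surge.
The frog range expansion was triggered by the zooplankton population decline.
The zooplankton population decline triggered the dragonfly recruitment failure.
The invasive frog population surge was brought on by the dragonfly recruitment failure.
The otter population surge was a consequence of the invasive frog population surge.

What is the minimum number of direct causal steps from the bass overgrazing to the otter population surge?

3

Shortest chain: the bass overgrazing → the zooplankton population decline → the frog range expansion → the otter population surge.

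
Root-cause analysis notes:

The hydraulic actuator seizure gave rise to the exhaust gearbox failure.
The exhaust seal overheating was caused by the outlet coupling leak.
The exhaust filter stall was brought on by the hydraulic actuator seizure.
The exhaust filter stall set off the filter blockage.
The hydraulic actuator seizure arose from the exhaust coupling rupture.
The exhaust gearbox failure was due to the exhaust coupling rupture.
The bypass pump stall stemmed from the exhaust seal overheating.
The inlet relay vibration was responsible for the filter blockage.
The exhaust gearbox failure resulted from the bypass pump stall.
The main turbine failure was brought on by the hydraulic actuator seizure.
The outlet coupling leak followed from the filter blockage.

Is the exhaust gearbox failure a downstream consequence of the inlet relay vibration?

Yes

There is a causal chain: the inlet relay vibration → the filter blockage → the outlet coupling leak → the exhaust seal overheating → the bypass pump stall → the exhaust gearbox failure.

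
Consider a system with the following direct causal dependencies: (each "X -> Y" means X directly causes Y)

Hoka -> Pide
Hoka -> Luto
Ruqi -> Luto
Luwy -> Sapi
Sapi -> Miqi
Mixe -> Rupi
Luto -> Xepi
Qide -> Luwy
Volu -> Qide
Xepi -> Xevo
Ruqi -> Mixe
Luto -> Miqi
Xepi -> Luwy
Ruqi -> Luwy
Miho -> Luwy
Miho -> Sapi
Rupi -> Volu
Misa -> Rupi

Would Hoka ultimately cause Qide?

No

Hoka leads to Pide, Luto, Xepi, Luwy, Xevo, Sapi, Miqi; Qide is not among them.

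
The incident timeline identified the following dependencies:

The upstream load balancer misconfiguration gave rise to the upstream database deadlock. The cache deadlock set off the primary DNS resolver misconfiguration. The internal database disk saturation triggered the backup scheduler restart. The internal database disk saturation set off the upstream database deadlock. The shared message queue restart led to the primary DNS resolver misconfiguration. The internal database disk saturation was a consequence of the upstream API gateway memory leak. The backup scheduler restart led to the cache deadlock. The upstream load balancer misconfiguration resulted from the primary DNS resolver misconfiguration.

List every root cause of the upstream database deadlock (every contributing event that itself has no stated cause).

the shared message queue restart, the upstream API gateway memory leak

Tracing upstream from the upstream database deadlock: the upstream database deadlock ← the internal database disk saturation ← the upstream API gateway memory leak.
A separate upstream branch: the upstream database deadlock ← the upstream load balancer misconfiguration ← the primary DNS resolver misconfiguration ← the shared message queue restart.
Each of those chain origins has no stated cause.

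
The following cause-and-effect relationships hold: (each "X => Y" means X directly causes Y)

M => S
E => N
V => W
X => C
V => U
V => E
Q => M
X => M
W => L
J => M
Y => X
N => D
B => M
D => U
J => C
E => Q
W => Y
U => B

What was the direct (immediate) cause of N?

E

Upstream contributors include V, but only E feeds directly into N.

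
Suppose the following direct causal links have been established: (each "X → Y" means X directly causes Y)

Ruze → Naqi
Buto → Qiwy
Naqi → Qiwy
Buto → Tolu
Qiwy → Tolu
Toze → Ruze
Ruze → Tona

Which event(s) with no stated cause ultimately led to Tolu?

Buto, Toze

Tracing upstream from Tolu: Tolu ← Qiwy ← Naqi ← Ruze ← Toze.
A separate upstream branch: Tolu ← Buto.
Each of those chain origins has no stated cause.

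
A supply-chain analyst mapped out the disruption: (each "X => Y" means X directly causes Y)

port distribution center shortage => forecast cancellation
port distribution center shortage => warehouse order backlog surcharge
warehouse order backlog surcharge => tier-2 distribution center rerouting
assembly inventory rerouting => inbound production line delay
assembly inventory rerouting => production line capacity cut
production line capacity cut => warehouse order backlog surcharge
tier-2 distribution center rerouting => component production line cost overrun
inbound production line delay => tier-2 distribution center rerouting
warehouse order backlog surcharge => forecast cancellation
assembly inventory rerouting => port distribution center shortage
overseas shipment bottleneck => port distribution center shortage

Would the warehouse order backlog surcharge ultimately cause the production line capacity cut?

The warehouse order backlog surcharge leads to the forecast cancellation, the tier-2 distribution center rerouting, the component production line cost overrun; the production line capacity cut is not among them.

No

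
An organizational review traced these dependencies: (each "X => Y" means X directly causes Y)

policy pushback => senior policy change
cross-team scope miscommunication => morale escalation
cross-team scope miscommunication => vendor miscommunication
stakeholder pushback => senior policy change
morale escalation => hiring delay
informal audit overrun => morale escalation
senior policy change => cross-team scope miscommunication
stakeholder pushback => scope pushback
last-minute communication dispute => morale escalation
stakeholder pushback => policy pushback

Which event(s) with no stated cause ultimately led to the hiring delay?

Tracing upstream from the hiring delay: the hiring delay ← the morale escalation ← the last-minute communication dispute.
A separate upstream branch: the hiring delay ← the morale escalation ← the cross-team scope miscommunication ← the senior policy change ← the stakeholder pushback.
A separate upstream branch: the hiring delay ← the morale escalation ← the informal audit overrun.
Each of those chain origins has no stated cause.

the informal audit overrun, the last-minute communication dispute, the stakeholder pushback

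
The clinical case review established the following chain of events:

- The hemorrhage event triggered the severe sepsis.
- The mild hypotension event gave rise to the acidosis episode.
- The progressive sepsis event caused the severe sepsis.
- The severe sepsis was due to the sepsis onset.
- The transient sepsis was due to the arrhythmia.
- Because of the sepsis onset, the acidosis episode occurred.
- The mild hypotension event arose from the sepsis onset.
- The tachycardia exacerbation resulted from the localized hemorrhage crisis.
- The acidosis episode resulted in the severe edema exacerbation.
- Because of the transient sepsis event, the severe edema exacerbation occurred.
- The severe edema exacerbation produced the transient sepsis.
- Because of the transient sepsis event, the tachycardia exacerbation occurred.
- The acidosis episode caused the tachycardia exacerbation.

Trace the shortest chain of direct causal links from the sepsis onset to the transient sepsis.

the sepsis onset → the acidosis episode → the severe edema exacerbation → the transient sepsis

the sepsis onset → the acidosis episode
the acidosis episode → the severe edema exacerbation
the severe edema exacerbation → the transient sepsis
Length: 3 steps.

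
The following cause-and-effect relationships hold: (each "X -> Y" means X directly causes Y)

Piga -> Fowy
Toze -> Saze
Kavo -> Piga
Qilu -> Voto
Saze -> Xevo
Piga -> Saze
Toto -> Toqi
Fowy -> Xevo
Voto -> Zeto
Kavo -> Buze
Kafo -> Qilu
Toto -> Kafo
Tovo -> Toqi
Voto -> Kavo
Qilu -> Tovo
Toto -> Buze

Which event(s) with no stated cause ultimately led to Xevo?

Tracing upstream from Xevo: Xevo ← Fowy ← Piga ← Kavo ← Voto ← Qilu ← Kafo ← Toto.
A separate upstream branch: Xevo ← Saze ← Toze.
Each of those chain origins has no stated cause.

Toto, Toze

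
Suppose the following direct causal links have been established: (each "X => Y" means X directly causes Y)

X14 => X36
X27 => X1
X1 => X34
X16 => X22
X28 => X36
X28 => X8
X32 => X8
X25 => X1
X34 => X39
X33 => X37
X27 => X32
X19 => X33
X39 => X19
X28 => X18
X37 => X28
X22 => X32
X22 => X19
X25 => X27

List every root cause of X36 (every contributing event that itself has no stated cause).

Tracing upstream from X36: X36 ← X28 ← X37 ← X33 ← X19 ← X39 ← X34 ← X1 ← X25.
A separate upstream branch: X36 ← X28 ← X37 ← X33 ← X19 ← X22 ← X16.
A separate upstream branch: X36 ← X14.
Each of those chain origins has no stated cause.

X14, X16, X25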